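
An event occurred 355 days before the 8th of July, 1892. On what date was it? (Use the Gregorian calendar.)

July 19, 1891

−8 → Jun 30, 1892 (end of Jun, 30 days; 347 left).
−30 → May 31, 1892 (end of May, 31 days; 317 left).
−31 → Apr 30, 1892 (end of Apr, 30 days; 286 left).
−30 → Mar 31, 1892 (end of Mar, 31 days; 256 left).
−31 → Feb 29, 1892 (end of Feb, 29 days; 225 left).
−29 → Jan 31, 1892 (end of Jan, 31 days; 196 left).
−31 → Dec 31, 1891 (end of Dec, 31 days; 165 left).
−31 → Nov 30, 1891 (end of Nov, 30 days; 134 left).
−30 → Oct 31, 1891 (end of Oct, 31 days; 104 left).
−31 → Sep 30, 1891 (end of Sep, 30 days; 73 left).
−30 → Aug 31, 1891 (end of Aug, 31 days; 43 left).
−31 → Jul 31, 1891 (end of Jul, 31 days; 12 left).
−12 → Jul 19, 1891.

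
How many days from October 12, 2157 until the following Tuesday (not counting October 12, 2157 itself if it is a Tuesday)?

Oct 12, 2157 is a Wednesday.
From Wednesday to the next Tuesday is 6 days.

6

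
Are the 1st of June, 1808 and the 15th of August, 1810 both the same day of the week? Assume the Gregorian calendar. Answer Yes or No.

Yes

From Jun 1, 1808 to Aug 15, 1810 is 805 days.
805 mod 7 = 0, so they are the same weekday.
(Jun 1, 1808 is a Wednesday; Aug 15, 1810 is a Wednesday.)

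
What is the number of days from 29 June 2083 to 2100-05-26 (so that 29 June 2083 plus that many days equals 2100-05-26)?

6175

Jun 29, 2083 → Jun 29, 2084: 366 days (Feb 29, 2084 is in that span).
Jun 29, 2084 → Jun 29, 2085: 365 days.
Jun 29, 2085 → Jun 29, 2086: 365 days.
Jun 29, 2086 → Jun 29, 2087: 365 days.
Jun 29, 2087 → Jun 29, 2088: 366 days (Feb 29, 2088 is in that span).
Jun 29, 2088 → Jun 29, 2089: 365 days.
Jun 29, 2089 → Jun 29, 2090: 365 days.
Jun 29, 2090 → Jun 29, 2091: 365 days.
Jun 29, 2091 → Jun 29, 2092: 366 days (Feb 29, 2092 is in that span).
Jun 29, 2092 → Jun 29, 2093: 365 days.
Jun 29, 2093 → Jun 29, 2094: 365 days.
Jun 29, 2094 → Jun 29, 2095: 365 days.
Jun 29, 2095 → Jun 29, 2096: 366 days (Feb 29, 2096 is in that span).
Jun 29, 2096 → Jun 29, 2097: 365 days.
Jun 29, 2097 → Jun 29, 2098: 365 days.
Jun 29, 2098 → Jun 29, 2099: 365 days.
Jun 29, 2099 → Jul 29, 2099: 30 days (June has 30).
Jul 29, 2099 → Aug 29, 2099: 31 days (July has 31).
Aug 29, 2099 → Sep 29, 2099: 31 days (August has 31).
Sep 29, 2099 → Oct 29, 2099: 30 days (September has 30).
Oct 29, 2099 → Nov 29, 2099: 31 days (October has 31).
Nov 29, 2099 → Dec 29, 2099: 30 days (November has 30).
Dec 29, 2099 → Jan 29, 2100: 31 days (December has 31).
Jan 29, 2100 → Feb 28, 2100: 30 days (January has 31).
Feb 28, 2100 → Mar 28, 2100: 28 days (February has 28).
Mar 28, 2100 → Apr 28, 2100: 31 days (March has 31).
Apr 28, 2100 → May 26, 2100: 28 days.
Total: 6175 days.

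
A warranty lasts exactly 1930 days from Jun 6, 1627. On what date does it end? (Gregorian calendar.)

+366 (one year; includes Feb 29, 1628) → Jun 6, 1628 (1564 left).
+365 (one year) → Jun 6, 1629 (1199 left).
+365 (one year) → Jun 6, 1630 (834 left).
+365 (one year) → Jun 6, 1631 (469 left).
+366 (one year; includes Feb 29, 1632) → Jun 6, 1632 (103 left).
Jun has 30 days: +25 → Jul 1, 1632 (78 left).
Jul has 31 days: +31 → Aug 1, 1632 (47 left).
Aug has 31 days: +31 → Sep 1, 1632 (16 left).
+16 → Sep 17, 1632.

September 17, 1632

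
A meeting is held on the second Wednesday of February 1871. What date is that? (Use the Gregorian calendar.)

February 1, 1871 is a Wednesday.
The first Wednesday is therefore February 1 (same day).
The second Wednesday is 1 + 1×7 = February 8.

February 8, 1871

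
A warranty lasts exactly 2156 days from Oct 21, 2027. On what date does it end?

+366 (one year; includes Feb 29, 2028) → Oct 21, 2028 (1790 left).
+365 (one year) → Oct 21, 2029 (1425 left).
+365 (one year) → Oct 21, 2030 (1060 left).
+365 (one year) → Oct 21, 2031 (695 left).
+366 (one year; includes Feb 29, 2032) → Oct 21, 2032 (329 left).
Oct has 31 days: +11 → Nov 1, 2032 (318 left).
Nov has 30 days: +30 → Dec 1, 2032 (288 left).
Dec has 31 days: +31 → Jan 1, 2033 (257 left).
Jan has 31 days: +31 → Feb 1, 2033 (226 left).
Feb has 28 days: +28 → Mar 1, 2033 (198 left).
Mar has 31 days: +31 → Apr 1, 2033 (167 left).
Apr has 30 days: +30 → May 1, 2033 (137 left).
May has 31 days: +31 → Jun 1, 2033 (106 left).
Jun has 30 days: +30 → Jul 1, 2033 (76 left).
Jul has 31 days: +31 → Aug 1, 2033 (45 left).
Aug has 31 days: +31 → Sep 1, 2033 (14 left).
+14 → Sep 15, 2033.

September 15, 2033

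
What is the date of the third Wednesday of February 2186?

February 1, 2186 is a Wednesday.
The first Wednesday is therefore February 1 (same day).
The third Wednesday is 1 + 2×7 = February 15.

February 15, 2186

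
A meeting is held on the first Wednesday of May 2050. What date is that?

May 4, 2050

May 1, 2050 is a Sunday.
The first Wednesday is therefore May 4 (3 days later).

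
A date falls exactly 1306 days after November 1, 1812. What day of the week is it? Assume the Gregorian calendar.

First find the weekday of Nov 1, 1812. Doomsday rule: the anchor day for the 1800s is Friday. For year 12: 12÷12 = 1 r 0, and 0÷4 = 0, so 1+0+0 = 1.
Friday + 1 ≡ Saturday — that's 1812's doomsday.
In November the doomsday date is Nov 7.
Nov 1 is 6 days before Nov 7; 6 mod 7 = 6, so Saturday − 6 = Sunday.
1306 mod 7 = 4, so 1306 days after a Sunday is Sunday + 4 = Thursday.

Thursday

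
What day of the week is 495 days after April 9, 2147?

Friday

Apr 9, 2147 is a Sunday.
495 mod 7 = 5, so 495 days after a Sunday is Sunday + 5 = Friday.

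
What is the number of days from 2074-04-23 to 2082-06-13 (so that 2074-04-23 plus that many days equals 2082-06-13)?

2973

Apr 23, 2074 → Apr 23, 2075: 365 days.
Apr 23, 2075 → Apr 23, 2076: 366 days (Feb 29, 2076 is in that span).
Apr 23, 2076 → Apr 23, 2077: 365 days.
Apr 23, 2077 → Apr 23, 2078: 365 days.
Apr 23, 2078 → Apr 23, 2079: 365 days.
Apr 23, 2079 → Apr 23, 2080: 366 days (Feb 29, 2080 is in that span).
Apr 23, 2080 → Apr 23, 2081: 365 days.
Apr 23, 2081 → Apr 23, 2082: 365 days.
Apr 23, 2082 → May 23, 2082: 30 days (April has 30).
May 23, 2082 → Jun 13, 2082: 21 days.
Total: 2973 days.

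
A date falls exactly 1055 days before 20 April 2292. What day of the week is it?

Friday

Apr 20, 2292 is a Wednesday.
1055 mod 7 = 5, so 1055 days before a Wednesday is Wednesday − 5 = Friday.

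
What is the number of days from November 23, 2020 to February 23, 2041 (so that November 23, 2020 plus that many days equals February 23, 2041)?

7397

Nov 23, 2020 → Nov 23, 2021: 365 days.
Nov 23, 2021 → Nov 23, 2022: 365 days.
Nov 23, 2022 → Nov 23, 2023: 365 days.
Nov 23, 2023 → Nov 23, 2024: 366 days (Feb 29, 2024 is in that span).
Nov 23, 2024 → Nov 23, 2025: 365 days.
Nov 23, 2025 → Nov 23, 2026: 365 days.
Nov 23, 2026 → Nov 23, 2027: 365 days.
Nov 23, 2027 → Nov 23, 2028: 366 days (Feb 29, 2028 is in that span).
Nov 23, 2028 → Nov 23, 2029: 365 days.
Nov 23, 2029 → Nov 23, 2030: 365 days.
Nov 23, 2030 → Nov 23, 2031: 365 days.
Nov 23, 2031 → Nov 23, 2032: 366 days (Feb 29, 2032 is in that span).
Nov 23, 2032 → Nov 23, 2033: 365 days.
Nov 23, 2033 → Nov 23, 2034: 365 days.
Nov 23, 2034 → Nov 23, 2035: 365 days.
Nov 23, 2035 → Nov 23, 2036: 366 days (Feb 29, 2036 is in that span).
Nov 23, 2036 → Nov 23, 2037: 365 days.
Nov 23, 2037 → Nov 23, 2038: 365 days.
Nov 23, 2038 → Nov 23, 2039: 365 days.
Nov 23, 2039 → Nov 23, 2040: 366 days (Feb 29, 2040 is in that span).
Nov 23, 2040 → Dec 23, 2040: 30 days (November has 30).
Dec 23, 2040 → Jan 23, 2041: 31 days (December has 31).
Jan 23, 2041 → Feb 23, 2041: 31 days.
Total: 7397 days.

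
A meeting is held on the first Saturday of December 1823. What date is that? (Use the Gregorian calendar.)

December 1, 1823 is a Monday.
The first Saturday is therefore December 6 (5 days later).

December 6, 1823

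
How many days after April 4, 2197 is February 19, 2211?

Apr 4, 2197 → Apr 4, 2198: 365 days.
Apr 4, 2198 → Apr 4, 2199: 365 days.
Apr 4, 2199 → Apr 4, 2200: 365 days.
Apr 4, 2200 → Apr 4, 2201: 365 days.
Apr 4, 2201 → Apr 4, 2202: 365 days.
Apr 4, 2202 → Apr 4, 2203: 365 days.
Apr 4, 2203 → Apr 4, 2204: 366 days (Feb 29, 2204 is in that span).
Apr 4, 2204 → Apr 4, 2205: 365 days.
Apr 4, 2205 → Apr 4, 2206: 365 days.
Apr 4, 2206 → Apr 4, 2207: 365 days.
Apr 4, 2207 → Apr 4, 2208: 366 days (Feb 29, 2208 is in that span).
Apr 4, 2208 → Apr 4, 2209: 365 days.
Apr 4, 2209 → Apr 4, 2210: 365 days.
Apr 4, 2210 → May 4, 2210: 30 days (April has 30).
May 4, 2210 → Jun 4, 2210: 31 days (May has 31).
Jun 4, 2210 → Jul 4, 2210: 30 days (June has 30).
Jul 4, 2210 → Aug 4, 2210: 31 days (July has 31).
Aug 4, 2210 → Sep 4, 2210: 31 days (August has 31).
Sep 4, 2210 → Oct 4, 2210: 30 days (September has 30).
Oct 4, 2210 → Nov 4, 2210: 31 days (October has 31).
Nov 4, 2210 → Dec 4, 2210: 30 days (November has 30).
Dec 4, 2210 → Jan 4, 2211: 31 days (December has 31).
Jan 4, 2211 → Feb 4, 2211: 31 days (January has 31).
Feb 4, 2211 → Feb 19, 2211: 15 days.
Total: 5068 days.

5068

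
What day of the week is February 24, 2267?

Sunday

Doomsday rule: the anchor day for the 2200s is Friday. For year 67: 67÷12 = 5 r 7, and 7÷4 = 1, so 5+7+1 = 13.
Friday + 13 ≡ Thursday — that's 2267's doomsday.
In February the doomsday date is Feb 28 (2267 is not a leap year).
Feb 24 is 4 days before Feb 28; 4 mod 7 = 4, so Thursday − 4 = Sunday.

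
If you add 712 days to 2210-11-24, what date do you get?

November 5, 2212

+365 (one year) → Nov 24, 2211 (347 left).
Nov has 30 days: +7 → Dec 1, 2211 (340 left).
Dec has 31 days: +31 → Jan 1, 2212 (309 left).
Jan has 31 days: +31 → Feb 1, 2212 (278 left).
Feb has 29 days: +29 → Mar 1, 2212 (249 left).
Mar has 31 days: +31 → Apr 1, 2212 (218 left).
Apr has 30 days: +30 → May 1, 2212 (188 left).
May has 31 days: +31 → Jun 1, 2212 (157 left).
Jun has 30 days: +30 → Jul 1, 2212 (127 left).
Jul has 31 days: +31 → Aug 1, 2212 (96 left).
Aug has 31 days: +31 → Sep 1, 2212 (65 left).
Sep has 30 days: +30 → Oct 1, 2212 (35 left).
Oct has 31 days: +31 → Nov 1, 2212 (4 left).
+4 → Nov 5, 2212.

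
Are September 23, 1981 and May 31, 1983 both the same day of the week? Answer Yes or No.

From Sep 23, 1981 to May 31, 1983 is 615 days.
615 mod 7 = 6, so they are different weekdays.
(Sep 23, 1981 is a Wednesday; May 31, 1983 is a Tuesday.)

No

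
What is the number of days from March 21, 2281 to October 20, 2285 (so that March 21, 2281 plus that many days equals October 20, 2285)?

1674

Mar 21, 2281 → Mar 21, 2282: 365 days.
Mar 21, 2282 → Mar 21, 2283: 365 days.
Mar 21, 2283 → Mar 21, 2284: 366 days (Feb 29, 2284 is in that span).
Mar 21, 2284 → Mar 21, 2285: 365 days.
Mar 21, 2285 → Apr 21, 2285: 31 days (March has 31).
Apr 21, 2285 → May 21, 2285: 30 days (April has 30).
May 21, 2285 → Jun 21, 2285: 31 days (May has 31).
Jun 21, 2285 → Jul 21, 2285: 30 days (June has 30).
Jul 21, 2285 → Aug 21, 2285: 31 days (July has 31).
Aug 21, 2285 → Sep 21, 2285: 31 days (August has 31).
Sep 21, 2285 → Oct 20, 2285: 29 days.
Total: 1674 days.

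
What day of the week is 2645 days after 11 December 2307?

Dec 11, 2307 is a Wednesday.
2645 mod 7 = 6, so 2645 days after a Wednesday is Wednesday + 6 = Tuesday.

Tuesday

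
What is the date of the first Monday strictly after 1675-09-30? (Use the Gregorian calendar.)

October 7, 1675

Sep 30, 1675 is a Monday.
From Monday to the next Monday is 7 days.
Sep 30, 1675 + 7 = Oct 7, 1675.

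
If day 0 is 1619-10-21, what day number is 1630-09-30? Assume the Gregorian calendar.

3997

Oct 21, 1619 → Oct 21, 1620: 366 days (Feb 29, 1620 is in that span).
Oct 21, 1620 → Oct 21, 1621: 365 days.
Oct 21, 1621 → Oct 21, 1622: 365 days.
Oct 21, 1622 → Oct 21, 1623: 365 days.
Oct 21, 1623 → Oct 21, 1624: 366 days (Feb 29, 1624 is in that span).
Oct 21, 1624 → Oct 21, 1625: 365 days.
Oct 21, 1625 → Oct 21, 1626: 365 days.
Oct 21, 1626 → Oct 21, 1627: 365 days.
Oct 21, 1627 → Oct 21, 1628: 366 days (Feb 29, 1628 is in that span).
Oct 21, 1628 → Oct 21, 1629: 365 days.
Oct 21, 1629 → Nov 21, 1629: 31 days (October has 31).
Nov 21, 1629 → Dec 21, 1629: 30 days (November has 30).
Dec 21, 1629 → Jan 21, 1630: 31 days (December has 31).
Jan 21, 1630 → Feb 21, 1630: 31 days (January has 31).
Feb 21, 1630 → Mar 21, 1630: 28 days (February has 28).
Mar 21, 1630 → Apr 21, 1630: 31 days (March has 31).
Apr 21, 1630 → May 21, 1630: 30 days (April has 30).
May 21, 1630 → Jun 21, 1630: 31 days (May has 31).
Jun 21, 1630 → Jul 21, 1630: 30 days (June has 30).
Jul 21, 1630 → Aug 21, 1630: 31 days (July has 31).
Aug 21, 1630 → Sep 21, 1630: 31 days (August has 31).
Sep 21, 1630 → Sep 30, 1630: 9 days.
Total: 3997 days.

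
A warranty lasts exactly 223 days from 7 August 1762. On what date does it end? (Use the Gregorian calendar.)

Aug has 31 days: +25 → Sep 1, 1762 (198 left).
Sep has 30 days: +30 → Oct 1, 1762 (168 left).
Oct has 31 days: +31 → Nov 1, 1762 (137 left).
Nov has 30 days: +30 → Dec 1, 1762 (107 left).
Dec has 31 days: +31 → Jan 1, 1763 (76 left).
Jan has 31 days: +31 → Feb 1, 1763 (45 left).
Feb has 28 days: +28 → Mar 1, 1763 (17 left).
+17 → Mar 18, 1763.

March 18, 1763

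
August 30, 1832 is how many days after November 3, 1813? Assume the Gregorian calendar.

Nov 3, 1813 → Nov 3, 1814: 365 days.
Nov 3, 1814 → Nov 3, 1815: 365 days.
Nov 3, 1815 → Nov 3, 1816: 366 days (Feb 29, 1816 is in that span).
Nov 3, 1816 → Nov 3, 1817: 365 days.
Nov 3, 1817 → Nov 3, 1818: 365 days.
Nov 3, 1818 → Nov 3, 1819: 365 days.
Nov 3, 1819 → Nov 3, 1820: 366 days (Feb 29, 1820 is in that span).
Nov 3, 1820 → Nov 3, 1821: 365 days.
Nov 3, 1821 → Nov 3, 1822: 365 days.
Nov 3, 1822 → Nov 3, 1823: 365 days.
Nov 3, 1823 → Nov 3, 1824: 366 days (Feb 29, 1824 is in that span).
Nov 3, 1824 → Nov 3, 1825: 365 days.
Nov 3, 1825 → Nov 3, 1826: 365 days.
Nov 3, 1826 → Nov 3, 1827: 365 days.
Nov 3, 1827 → Nov 3, 1828: 366 days (Feb 29, 1828 is in that span).
Nov 3, 1828 → Nov 3, 1829: 365 days.
Nov 3, 1829 → Nov 3, 1830: 365 days.
Nov 3, 1830 → Nov 3, 1831: 365 days.
Nov 3, 1831 → Dec 3, 1831: 30 days (November has 30).
Dec 3, 1831 → Jan 3, 1832: 31 days (December has 31).
Jan 3, 1832 → Feb 3, 1832: 31 days (January has 31).
Feb 3, 1832 → Mar 3, 1832: 29 days (February has 29).
Mar 3, 1832 → Apr 3, 1832: 31 days (March has 31).
Apr 3, 1832 → May 3, 1832: 30 days (April has 30).
May 3, 1832 → Jun 3, 1832: 31 days (May has 31).
Jun 3, 1832 → Jul 3, 1832: 30 days (June has 30).
Jul 3, 1832 → Aug 3, 1832: 31 days (July has 31).
Aug 3, 1832 → Aug 30, 1832: 27 days.
Total: 6875 days.

6875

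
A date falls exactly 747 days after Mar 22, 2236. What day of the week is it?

Sunday

Mar 22, 2236 is a Tuesday.
747 mod 7 = 5, so 747 days after a Tuesday is Tuesday + 5 = Sunday.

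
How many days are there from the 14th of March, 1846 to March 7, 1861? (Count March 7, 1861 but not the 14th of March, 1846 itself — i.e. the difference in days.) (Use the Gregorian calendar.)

5472

Mar 14, 1846 → Mar 14, 1847: 365 days.
Mar 14, 1847 → Mar 14, 1848: 366 days (Feb 29, 1848 is in that span).
Mar 14, 1848 → Mar 14, 1849: 365 days.
Mar 14, 1849 → Mar 14, 1850: 365 days.
Mar 14, 1850 → Mar 14, 1851: 365 days.
Mar 14, 1851 → Mar 14, 1852: 366 days (Feb 29, 1852 is in that span).
Mar 14, 1852 → Mar 14, 1853: 365 days.
Mar 14, 1853 → Mar 14, 1854: 365 days.
Mar 14, 1854 → Mar 14, 1855: 365 days.
Mar 14, 1855 → Mar 14, 1856: 366 days (Feb 29, 1856 is in that span).
Mar 14, 1856 → Mar 14, 1857: 365 days.
Mar 14, 1857 → Mar 14, 1858: 365 days.
Mar 14, 1858 → Mar 14, 1859: 365 days.
Mar 14, 1859 → Mar 14, 1860: 366 days (Feb 29, 1860 is in that span).
Mar 14, 1860 → Apr 14, 1860: 31 days (March has 31).
Apr 14, 1860 → May 14, 1860: 30 days (April has 30).
May 14, 1860 → Jun 14, 1860: 31 days (May has 31).
Jun 14, 1860 → Jul 14, 1860: 30 days (June has 30).
Jul 14, 1860 → Aug 14, 1860: 31 days (July has 31).
Aug 14, 1860 → Sep 14, 1860: 31 days (August has 31).
Sep 14, 1860 → Oct 14, 1860: 30 days (September has 30).
Oct 14, 1860 → Nov 14, 1860: 31 days (October has 31).
Nov 14, 1860 → Dec 14, 1860: 30 days (November has 30).
Dec 14, 1860 → Jan 14, 1861: 31 days (December has 31).
Jan 14, 1861 → Feb 14, 1861: 31 days (January has 31).
Feb 14, 1861 → Mar 7, 1861: 21 days.
Total: 5472 days.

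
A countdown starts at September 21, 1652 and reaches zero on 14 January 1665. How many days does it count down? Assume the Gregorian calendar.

4498

Sep 21, 1652 → Sep 21, 1653: 365 days.
Sep 21, 1653 → Sep 21, 1654: 365 days.
Sep 21, 1654 → Sep 21, 1655: 365 days.
Sep 21, 1655 → Sep 21, 1656: 366 days (Feb 29, 1656 is in that span).
Sep 21, 1656 → Sep 21, 1657: 365 days.
Sep 21, 1657 → Sep 21, 1658: 365 days.
Sep 21, 1658 → Sep 21, 1659: 365 days.
Sep 21, 1659 → Sep 21, 1660: 366 days (Feb 29, 1660 is in that span).
Sep 21, 1660 → Sep 21, 1661: 365 days.
Sep 21, 1661 → Sep 21, 1662: 365 days.
Sep 21, 1662 → Sep 21, 1663: 365 days.
Sep 21, 1663 → Sep 21, 1664: 366 days (Feb 29, 1664 is in that span).
Sep 21, 1664 → Oct 21, 1664: 30 days (September has 30).
Oct 21, 1664 → Nov 21, 1664: 31 days (October has 31).
Nov 21, 1664 → Dec 21, 1664: 30 days (November has 30).
Dec 21, 1664 → Jan 14, 1665: 24 days.
Total: 4498 days.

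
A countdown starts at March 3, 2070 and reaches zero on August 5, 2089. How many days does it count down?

Mar 3, 2070 → Mar 3, 2071: 365 days.
Mar 3, 2071 → Mar 3, 2072: 366 days (Feb 29, 2072 is in that span).
Mar 3, 2072 → Mar 3, 2073: 365 days.
Mar 3, 2073 → Mar 3, 2074: 365 days.
Mar 3, 2074 → Mar 3, 2075: 365 days.
Mar 3, 2075 → Mar 3, 2076: 366 days (Feb 29, 2076 is in that span).
Mar 3, 2076 → Mar 3, 2077: 365 days.
Mar 3, 2077 → Mar 3, 2078: 365 days.
Mar 3, 2078 → Mar 3, 2079: 365 days.
Mar 3, 2079 → Mar 3, 2080: 366 days (Feb 29, 2080 is in that span).
Mar 3, 2080 → Mar 3, 2081: 365 days.
Mar 3, 2081 → Mar 3, 2082: 365 days.
Mar 3, 2082 → Mar 3, 2083: 365 days.
Mar 3, 2083 → Mar 3, 2084: 366 days (Feb 29, 2084 is in that span).
Mar 3, 2084 → Mar 3, 2085: 365 days.
Mar 3, 2085 → Mar 3, 2086: 365 days.
Mar 3, 2086 → Mar 3, 2087: 365 days.
Mar 3, 2087 → Mar 3, 2088: 366 days (Feb 29, 2088 is in that span).
Mar 3, 2088 → Mar 3, 2089: 365 days.
Mar 3, 2089 → Apr 3, 2089: 31 days (March has 31).
Apr 3, 2089 → May 3, 2089: 30 days (April has 30).
May 3, 2089 → Jun 3, 2089: 31 days (May has 31).
Jun 3, 2089 → Jul 3, 2089: 30 days (June has 30).
Jul 3, 2089 → Aug 3, 2089: 31 days (July has 31).
Aug 3, 2089 → Aug 5, 2089: 2 days.
Total: 7095 days.

7095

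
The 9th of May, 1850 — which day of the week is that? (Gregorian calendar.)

Doomsday rule: the anchor day for the 1800s is Friday. For year 50: 50÷12 = 4 r 2, and 2÷4 = 0, so 4+2+0 = 6.
Friday + 6 ≡ Thursday — that's 1850's doomsday.
In May the doomsday date is May 9.
May 9 is the doomsday itself: Thursday.

Thursday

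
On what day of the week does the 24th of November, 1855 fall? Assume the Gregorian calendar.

Doomsday rule: the anchor day for the 1800s is Friday. For year 55: 55÷12 = 4 r 7, and 7÷4 = 1, so 4+7+1 = 12.
Friday + 12 ≡ Wednesday — that's 1855's doomsday.
In November the doomsday date is Nov 7.
Nov 24 is 17 days after Nov 7; 17 mod 7 = 3, so Wednesday + 3 = Saturday.

Saturday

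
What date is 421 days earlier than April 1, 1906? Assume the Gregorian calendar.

−365 (one year) → Apr 1, 1905 (56 left).
−1 → Mar 31, 1905 (end of Mar, 31 days; 55 left).
−31 → Feb 28, 1905 (end of Feb, 28 days; 24 left).
−24 → Feb 4, 1905.

February 4, 1905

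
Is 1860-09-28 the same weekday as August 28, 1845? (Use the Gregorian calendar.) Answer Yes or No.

No

From Aug 28, 1845 to Sep 28, 1860 is 5510 days.
5510 mod 7 = 1, so they are different weekdays.
(Aug 28, 1845 is a Thursday; Sep 28, 1860 is a Friday.)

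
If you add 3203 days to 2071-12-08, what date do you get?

September 14, 2080

+366 (one year; includes Feb 29, 2072) → Dec 8, 2072 (2837 left).
+365 (one year) → Dec 8, 2073 (2472 left).
+365 (one year) → Dec 8, 2074 (2107 left).
+365 (one year) → Dec 8, 2075 (1742 left).
+366 (one year; includes Feb 29, 2076) → Dec 8, 2076 (1376 left).
+365 (one year) → Dec 8, 2077 (1011 left).
+365 (one year) → Dec 8, 2078 (646 left).
+365 (one year) → Dec 8, 2079 (281 left).
Dec has 31 days: +24 → Jan 1, 2080 (257 left).
Jan has 31 days: +31 → Feb 1, 2080 (226 left).
Feb has 29 days: +29 → Mar 1, 2080 (197 left).
Mar has 31 days: +31 → Apr 1, 2080 (166 left).
Apr has 30 days: +30 → May 1, 2080 (136 left).
May has 31 days: +31 → Jun 1, 2080 (105 left).
Jun has 30 days: +30 → Jul 1, 2080 (75 left).
Jul has 31 days: +31 → Aug 1, 2080 (44 left).
Aug has 31 days: +31 → Sep 1, 2080 (13 left).
+13 → Sep 14, 2080.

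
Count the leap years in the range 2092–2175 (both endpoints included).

20

Multiples of 4 in [2092,2175]: 21.
Of those, multiples of 100: 1 (not leap unless ÷400).
Multiples of 400: 0.
Leap years = 21 − 1 + 0 = 20.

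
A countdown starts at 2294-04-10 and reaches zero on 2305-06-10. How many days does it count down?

Apr 10, 2294 → Apr 10, 2295: 365 days.
Apr 10, 2295 → Apr 10, 2296: 366 days (Feb 29, 2296 is in that span).
Apr 10, 2296 → Apr 10, 2297: 365 days.
Apr 10, 2297 → Apr 10, 2298: 365 days.
Apr 10, 2298 → Apr 10, 2299: 365 days.
Apr 10, 2299 → Apr 10, 2300: 365 days.
Apr 10, 2300 → Apr 10, 2301: 365 days.
Apr 10, 2301 → Apr 10, 2302: 365 days.
Apr 10, 2302 → Apr 10, 2303: 365 days.
Apr 10, 2303 → Apr 10, 2304: 366 days (Feb 29, 2304 is in that span).
Apr 10, 2304 → Apr 10, 2305: 365 days.
Apr 10, 2305 → May 10, 2305: 30 days (April has 30).
May 10, 2305 → Jun 10, 2305: 31 days.
Total: 4078 days.

4078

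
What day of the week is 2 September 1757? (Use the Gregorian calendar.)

Friday

Doomsday rule: the anchor day for the 1700s is Sunday. For year 57: 57÷12 = 4 r 9, and 9÷4 = 2, so 4+9+2 = 15.
Sunday + 15 ≡ Monday — that's 1757's doomsday.
In September the doomsday date is Sep 5.
Sep 2 is 3 days before Sep 5; 3 mod 7 = 3, so Monday − 3 = Friday.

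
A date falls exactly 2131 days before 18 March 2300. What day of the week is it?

Thursday

First find the weekday of Mar 18, 2300. Doomsday rule: the anchor day for the 2300s is Wednesday. For year 00: 0÷12 = 0 r 0, and 0÷4 = 0, so 0+0+0 = 0.
Wednesday + 0 ≡ Wednesday — that's 2300's doomsday.
In March the doomsday date is Mar 14.
Mar 18 is 4 days after Mar 14; 4 mod 7 = 4, so Wednesday + 4 = Sunday.
2131 mod 7 = 3, so 2131 days before a Sunday is Sunday − 3 = Thursday.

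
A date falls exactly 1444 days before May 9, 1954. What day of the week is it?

First find the weekday of May 9, 1954. Doomsday rule: the anchor day for the 1900s is Wednesday. For year 54: 54÷12 = 4 r 6, and 6÷4 = 1, so 4+6+1 = 11.
Wednesday + 11 ≡ Sunday — that's 1954's doomsday.
In May the doomsday date is May 9.
May 9 is the doomsday itself: Sunday.
1444 mod 7 = 2, so 1444 days before a Sunday is Sunday − 2 = Friday.

Friday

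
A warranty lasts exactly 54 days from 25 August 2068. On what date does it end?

October 18, 2068

Aug has 31 days: +7 → Sep 1, 2068 (47 left).
Sep has 30 days: +30 → Oct 1, 2068 (17 left).
+17 → Oct 18, 2068.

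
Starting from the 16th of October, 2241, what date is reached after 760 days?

November 15, 2243

+365 (one year) → Oct 16, 2242 (395 left).
Oct has 31 days: +16 → Nov 1, 2242 (379 left).
Nov has 30 days: +30 → Dec 1, 2242 (349 left).
Dec has 31 days: +31 → Jan 1, 2243 (318 left).
Jan has 31 days: +31 → Feb 1, 2243 (287 left).
Feb has 28 days: +28 → Mar 1, 2243 (259 left).
Mar has 31 days: +31 → Apr 1, 2243 (228 left).
Apr has 30 days: +30 → May 1, 2243 (198 left).
May has 31 days: +31 → Jun 1, 2243 (167 left).
Jun has 30 days: +30 → Jul 1, 2243 (137 left).
Jul has 31 days: +31 → Aug 1, 2243 (106 left).
Aug has 31 days: +31 → Sep 1, 2243 (75 left).
Sep has 30 days: +30 → Oct 1, 2243 (45 left).
Oct has 31 days: +31 → Nov 1, 2243 (14 left).
+14 → Nov 15, 2243.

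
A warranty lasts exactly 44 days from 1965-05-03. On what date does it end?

May has 31 days: +29 → Jun 1, 1965 (15 left).
+15 → Jun 16, 1965.

June 16, 1965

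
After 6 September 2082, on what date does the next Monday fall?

September 7, 2082

Sep 6, 2082 is a Sunday.
From Sunday to the next Monday is 1 day.
Sep 6, 2082 + 1 = Sep 7, 2082.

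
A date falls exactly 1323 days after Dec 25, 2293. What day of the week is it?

Monday

Dec 25, 2293 is a Monday.
1323 mod 7 = 0, so 1323 days after a Monday is Monday + 0 = Monday.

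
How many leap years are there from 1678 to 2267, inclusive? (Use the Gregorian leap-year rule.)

142

Multiples of 4 in [1678,2267]: 147.
Of those, multiples of 100: 6 (not leap unless ÷400).
Multiples of 400: 1.
Leap years = 147 − 6 + 1 = 142.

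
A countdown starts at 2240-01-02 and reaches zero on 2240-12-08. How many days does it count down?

Jan 2, 2240 → Feb 2, 2240: 31 days (January has 31).
Feb 2, 2240 → Mar 2, 2240: 29 days (February has 29).
Mar 2, 2240 → Apr 2, 2240: 31 days (March has 31).
Apr 2, 2240 → May 2, 2240: 30 days (April has 30).
May 2, 2240 → Jun 2, 2240: 31 days (May has 31).
Jun 2, 2240 → Jul 2, 2240: 30 days (June has 30).
Jul 2, 2240 → Aug 2, 2240: 31 days (July has 31).
Aug 2, 2240 → Sep 2, 2240: 31 days (August has 31).
Sep 2, 2240 → Oct 2, 2240: 30 days (September has 30).
Oct 2, 2240 → Nov 2, 2240: 31 days (October has 31).
Nov 2, 2240 → Dec 2, 2240: 30 days (November has 30).
Dec 2, 2240 → Dec 8, 2240: 6 days.
Total: 341 days.

341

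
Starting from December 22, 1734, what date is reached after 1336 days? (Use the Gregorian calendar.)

August 19, 1738

+365 (one year) → Dec 22, 1735 (971 left).
+366 (one year; includes Feb 29, 1736) → Dec 22, 1736 (605 left).
+365 (one year) → Dec 22, 1737 (240 left).
Dec has 31 days: +10 → Jan 1, 1738 (230 left).
Jan has 31 days: +31 → Feb 1, 1738 (199 left).
Feb has 28 days: +28 → Mar 1, 1738 (171 left).
Mar has 31 days: +31 → Apr 1, 1738 (140 left).
Apr has 30 days: +30 → May 1, 1738 (110 left).
May has 31 days: +31 → Jun 1, 1738 (79 left).
Jun has 30 days: +30 → Jul 1, 1738 (49 left).
Jul has 31 days: +31 → Aug 1, 1738 (18 left).
+18 → Aug 19, 1738.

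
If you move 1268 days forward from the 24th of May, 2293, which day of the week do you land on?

First find the weekday of May 24, 2293. Doomsday rule: the anchor day for the 2200s is Friday. For year 93: 93÷12 = 7 r 9, and 9÷4 = 2, so 7+9+2 = 18.
Friday + 18 ≡ Tuesday — that's 2293's doomsday.
In May the doomsday date is May 9.
May 24 is 15 days after May 9; 15 mod 7 = 1, so Tuesday + 1 = Wednesday.
1268 mod 7 = 1, so 1268 days after a Wednesday is Wednesday + 1 = Thursday.

Thursday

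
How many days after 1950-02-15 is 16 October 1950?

Feb 15, 1950 → Mar 15, 1950: 28 days (February has 28).
Mar 15, 1950 → Apr 15, 1950: 31 days (March has 31).
Apr 15, 1950 → May 15, 1950: 30 days (April has 30).
May 15, 1950 → Jun 15, 1950: 31 days (May has 31).
Jun 15, 1950 → Jul 15, 1950: 30 days (June has 30).
Jul 15, 1950 → Aug 15, 1950: 31 days (July has 31).
Aug 15, 1950 → Sep 15, 1950: 31 days (August has 31).
Sep 15, 1950 → Oct 15, 1950: 30 days (September has 30).
Oct 15, 1950 → Oct 16, 1950: 1 days.
Total: 243 days.

243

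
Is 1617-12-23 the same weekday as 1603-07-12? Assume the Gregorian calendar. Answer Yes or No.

From Jul 12, 1603 to Dec 23, 1617 is 5278 days.
5278 mod 7 = 0, so they are the same weekday.
(Jul 12, 1603 is a Saturday; Dec 23, 1617 is a Saturday.)

Yes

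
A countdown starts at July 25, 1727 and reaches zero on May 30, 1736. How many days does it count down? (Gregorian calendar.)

Jul 25, 1727 → Jul 25, 1728: 366 days (Feb 29, 1728 is in that span).
Jul 25, 1728 → Jul 25, 1729: 365 days.
Jul 25, 1729 → Jul 25, 1730: 365 days.
Jul 25, 1730 → Jul 25, 1731: 365 days.
Jul 25, 1731 → Jul 25, 1732: 366 days (Feb 29, 1732 is in that span).
Jul 25, 1732 → Jul 25, 1733: 365 days.
Jul 25, 1733 → Jul 25, 1734: 365 days.
Jul 25, 1734 → Jul 25, 1735: 365 days.
Jul 25, 1735 → Aug 25, 1735: 31 days (July has 31).
Aug 25, 1735 → Sep 25, 1735: 31 days (August has 31).
Sep 25, 1735 → Oct 25, 1735: 30 days (September has 30).
Oct 25, 1735 → Nov 25, 1735: 31 days (October has 31).
Nov 25, 1735 → Dec 25, 1735: 30 days (November has 30).
Dec 25, 1735 → Jan 25, 1736: 31 days (December has 31).
Jan 25, 1736 → Feb 25, 1736: 31 days (January has 31).
Feb 25, 1736 → Mar 25, 1736: 29 days (February has 29).
Mar 25, 1736 → Apr 25, 1736: 31 days (March has 31).
Apr 25, 1736 → May 25, 1736: 30 days (April has 30).
May 25, 1736 → May 30, 1736: 5 days.
Total: 3232 days.

3232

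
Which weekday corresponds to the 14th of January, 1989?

Saturday

Doomsday rule: the anchor day for the 1900s is Wednesday. For year 89: 89÷12 = 7 r 5, and 5÷4 = 1, so 7+5+1 = 13.
Wednesday + 13 ≡ Tuesday — that's 1989's doomsday.
In January the doomsday date is Jan 3 (1989 is not a leap year).
Jan 14 is 11 days after Jan 3; 11 mod 7 = 4, so Tuesday + 4 = Saturday.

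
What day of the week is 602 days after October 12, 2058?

Saturday

First find the weekday of Oct 12, 2058. Doomsday rule: the anchor day for the 2000s is Tuesday. For year 58: 58÷12 = 4 r 10, and 10÷4 = 2, so 4+10+2 = 16.
Tuesday + 16 ≡ Thursday — that's 2058's doomsday.
In October the doomsday date is Oct 10.
Oct 12 is 2 days after Oct 10; 2 mod 7 = 2, so Thursday + 2 = Saturday.
602 mod 7 = 0, so 602 days after a Saturday is Saturday + 0 = Saturday.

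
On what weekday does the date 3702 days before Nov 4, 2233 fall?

Nov 4, 2233 is a Monday.
3702 mod 7 = 6, so 3702 days before a Monday is Monday − 6 = Tuesday.

Tuesday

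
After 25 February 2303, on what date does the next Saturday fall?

February 28, 2303

Feb 25, 2303 is a Wednesday.
From Wednesday to the next Saturday is 3 days.
Feb 25, 2303 + 3 = Feb 28, 2303.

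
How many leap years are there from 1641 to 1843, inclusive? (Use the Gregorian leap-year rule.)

48

Multiples of 4 in [1641,1843]: 50.
Of those, multiples of 100: 2 (not leap unless ÷400).
Multiples of 400: 0.
Leap years = 50 − 2 + 0 = 48.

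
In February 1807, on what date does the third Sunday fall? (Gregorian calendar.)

February 1, 1807 is a Sunday.
The first Sunday is therefore February 1 (same day).
The third Sunday is 1 + 2×7 = February 15.

February 15, 1807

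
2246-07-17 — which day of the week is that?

January 1, 2246 is a Thursday.
Jan 1, 2246 → Feb 1, 2246: 31 days (January has 31).
Feb 1, 2246 → Mar 1, 2246: 28 days (February has 28).
Mar 1, 2246 → Apr 1, 2246: 31 days (March has 31).
Apr 1, 2246 → May 1, 2246: 30 days (April has 30).
May 1, 2246 → Jun 1, 2246: 31 days (May has 31).
Jun 1, 2246 → Jul 1, 2246: 30 days (June has 30).
Jul 1, 2246 → Jul 17, 2246: 16 days.
Total: 197 days.
197 mod 7 = 1, so Thursday + 1 = Friday.

Friday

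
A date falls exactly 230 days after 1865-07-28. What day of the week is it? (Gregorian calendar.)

First find the weekday of Jul 28, 1865. Doomsday rule: the anchor day for the 1800s is Friday. For year 65: 65÷12 = 5 r 5, and 5÷4 = 1, so 5+5+1 = 11.
Friday + 11 ≡ Tuesday — that's 1865's doomsday.
In July the doomsday date is Jul 11.
Jul 28 is 17 days after Jul 11; 17 mod 7 = 3, so Tuesday + 3 = Friday.
230 mod 7 = 6, so 230 days after a Friday is Friday + 6 = Thursday.

Thursday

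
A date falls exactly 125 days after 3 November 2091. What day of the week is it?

Friday

Nov 3, 2091 is a Saturday.
125 mod 7 = 6, so 125 days after a Saturday is Saturday + 6 = Friday.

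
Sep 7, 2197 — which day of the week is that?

Doomsday rule: the anchor day for the 2100s is Sunday. For year 97: 97÷12 = 8 r 1, and 1÷4 = 0, so 8+1+0 = 9.
Sunday + 9 ≡ Tuesday — that's 2197's doomsday.
In September the doomsday date is Sep 5.
Sep 7 is 2 days after Sep 5; 2 mod 7 = 2, so Tuesday + 2 = Thursday.

Thursday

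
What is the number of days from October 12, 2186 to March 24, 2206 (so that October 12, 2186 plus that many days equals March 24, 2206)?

7102

Oct 12, 2186 → Oct 12, 2187: 365 days.
Oct 12, 2187 → Oct 12, 2188: 366 days (Feb 29, 2188 is in that span).
Oct 12, 2188 → Oct 12, 2189: 365 days.
Oct 12, 2189 → Oct 12, 2190: 365 days.
Oct 12, 2190 → Oct 12, 2191: 365 days.
Oct 12, 2191 → Oct 12, 2192: 366 days (Feb 29, 2192 is in that span).
Oct 12, 2192 → Oct 12, 2193: 365 days.
Oct 12, 2193 → Oct 12, 2194: 365 days.
Oct 12, 2194 → Oct 12, 2195: 365 days.
Oct 12, 2195 → Oct 12, 2196: 366 days (Feb 29, 2196 is in that span).
Oct 12, 2196 → Oct 12, 2197: 365 days.
Oct 12, 2197 → Oct 12, 2198: 365 days.
Oct 12, 2198 → Oct 12, 2199: 365 days.
Oct 12, 2199 → Oct 12, 2200: 365 days.
Oct 12, 2200 → Oct 12, 2201: 365 days.
Oct 12, 2201 → Oct 12, 2202: 365 days.
Oct 12, 2202 → Oct 12, 2203: 365 days.
Oct 12, 2203 → Oct 12, 2204: 366 days (Feb 29, 2204 is in that span).
Oct 12, 2204 → Oct 12, 2205: 365 days.
Oct 12, 2205 → Nov 12, 2205: 31 days (October has 31).
Nov 12, 2205 → Dec 12, 2205: 30 days (November has 30).
Dec 12, 2205 → Jan 12, 2206: 31 days (December has 31).
Jan 12, 2206 → Feb 12, 2206: 31 days (January has 31).
Feb 12, 2206 → Mar 12, 2206: 28 days (February has 28).
Mar 12, 2206 → Mar 24, 2206: 12 days.
Total: 7102 days.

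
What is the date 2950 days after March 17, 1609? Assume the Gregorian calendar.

April 14, 1617

+365 (one year) → Mar 17, 1610 (2585 left).
+365 (one year) → Mar 17, 1611 (2220 left).
+366 (one year; includes Feb 29, 1612) → Mar 17, 1612 (1854 left).
+365 (one year) → Mar 17, 1613 (1489 left).
+365 (one year) → Mar 17, 1614 (1124 left).
+365 (one year) → Mar 17, 1615 (759 left).
+366 (one year; includes Feb 29, 1616) → Mar 17, 1616 (393 left).
Mar has 31 days: +15 → Apr 1, 1616 (378 left).
Apr has 30 days: +30 → May 1, 1616 (348 left).
May has 31 days: +31 → Jun 1, 1616 (317 left).
Jun has 30 days: +30 → Jul 1, 1616 (287 left).
Jul has 31 days: +31 → Aug 1, 1616 (256 left).
Aug has 31 days: +31 → Sep 1, 1616 (225 left).
Sep has 30 days: +30 → Oct 1, 1616 (195 left).
Oct has 31 days: +31 → Nov 1, 1616 (164 left).
Nov has 30 days: +30 → Dec 1, 1616 (134 left).
Dec has 31 days: +31 → Jan 1, 1617 (103 left).
Jan has 31 days: +31 → Feb 1, 1617 (72 left).
Feb has 28 days: +28 → Mar 1, 1617 (44 left).
Mar has 31 days: +31 → Apr 1, 1617 (13 left).
+13 → Apr 14, 1617.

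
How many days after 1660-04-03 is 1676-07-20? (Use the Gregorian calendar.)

5952

Apr 3, 1660 → Apr 3, 1661: 365 days.
Apr 3, 1661 → Apr 3, 1662: 365 days.
Apr 3, 1662 → Apr 3, 1663: 365 days.
Apr 3, 1663 → Apr 3, 1664: 366 days (Feb 29, 1664 is in that span).
Apr 3, 1664 → Apr 3, 1665: 365 days.
Apr 3, 1665 → Apr 3, 1666: 365 days.
Apr 3, 1666 → Apr 3, 1667: 365 days.
Apr 3, 1667 → Apr 3, 1668: 366 days (Feb 29, 1668 is in that span).
Apr 3, 1668 → Apr 3, 1669: 365 days.
Apr 3, 1669 → Apr 3, 1670: 365 days.
Apr 3, 1670 → Apr 3, 1671: 365 days.
Apr 3, 1671 → Apr 3, 1672: 366 days (Feb 29, 1672 is in that span).
Apr 3, 1672 → Apr 3, 1673: 365 days.
Apr 3, 1673 → Apr 3, 1674: 365 days.
Apr 3, 1674 → Apr 3, 1675: 365 days.
Apr 3, 1675 → Apr 3, 1676: 366 days (Feb 29, 1676 is in that span).
Apr 3, 1676 → May 3, 1676: 30 days (April has 30).
May 3, 1676 → Jun 3, 1676: 31 days (May has 31).
Jun 3, 1676 → Jul 3, 1676: 30 days (June has 30).
Jul 3, 1676 → Jul 20, 1676: 17 days.
Total: 5952 days.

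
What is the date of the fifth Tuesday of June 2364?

June 1, 2364 is a Monday.
The first Tuesday is therefore June 2 (1 days later).
The fifth Tuesday is 2 + 4×7 = June 30.

June 30, 2364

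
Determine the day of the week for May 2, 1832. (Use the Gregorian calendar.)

Wednesday

January 1, 1832 is a Sunday.
Jan 1, 1832 → Feb 1, 1832: 31 days (January has 31).
Feb 1, 1832 → Mar 1, 1832: 29 days (February has 29).
Mar 1, 1832 → Apr 1, 1832: 31 days (March has 31).
Apr 1, 1832 → May 1, 1832: 30 days (April has 30).
May 1, 1832 → May 2, 1832: 1 days.
Total: 122 days.
122 mod 7 = 3, so Sunday + 3 = Wednesday.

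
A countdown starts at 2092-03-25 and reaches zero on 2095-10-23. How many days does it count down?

1307

Mar 25, 2092 → Mar 25, 2093: 365 days.
Mar 25, 2093 → Mar 25, 2094: 365 days.
Mar 25, 2094 → Mar 25, 2095: 365 days.
Mar 25, 2095 → Apr 25, 2095: 31 days (March has 31).
Apr 25, 2095 → May 25, 2095: 30 days (April has 30).
May 25, 2095 → Jun 25, 2095: 31 days (May has 31).
Jun 25, 2095 → Jul 25, 2095: 30 days (June has 30).
Jul 25, 2095 → Aug 25, 2095: 31 days (July has 31).
Aug 25, 2095 → Sep 25, 2095: 31 days (August has 31).
Sep 25, 2095 → Oct 23, 2095: 28 days.
Total: 1307 days.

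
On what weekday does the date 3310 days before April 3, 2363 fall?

Thursday

Apr 3, 2363 is a Wednesday.
3310 mod 7 = 6, so 3310 days before a Wednesday is Wednesday − 6 = Thursday.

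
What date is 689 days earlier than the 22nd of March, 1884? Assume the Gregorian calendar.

May 3, 1882

−366 (one year; includes Feb 29, 1884) → Mar 22, 1883 (323 left).
−22 → Feb 28, 1883 (end of Feb, 28 days; 301 left).
−28 → Jan 31, 1883 (end of Jan, 31 days; 273 left).
−31 → Dec 31, 1882 (end of Dec, 31 days; 242 left).
−31 → Nov 30, 1882 (end of Nov, 30 days; 211 left).
−30 → Oct 31, 1882 (end of Oct, 31 days; 181 left).
−31 → Sep 30, 1882 (end of Sep, 30 days; 150 left).
−30 → Aug 31, 1882 (end of Aug, 31 days; 120 left).
−31 → Jul 31, 1882 (end of Jul, 31 days; 89 left).
−31 → Jun 30, 1882 (end of Jun, 30 days; 58 left).
−30 → May 31, 1882 (end of May, 31 days; 28 left).
−28 → May 3, 1882.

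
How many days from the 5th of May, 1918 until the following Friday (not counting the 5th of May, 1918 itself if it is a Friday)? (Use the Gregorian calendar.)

May 5, 1918 is a Sunday.
From Sunday to the next Friday is 5 days.

5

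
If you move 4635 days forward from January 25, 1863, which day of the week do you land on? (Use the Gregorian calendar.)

Monday

First find the weekday of Jan 25, 1863. Doomsday rule: the anchor day for the 1800s is Friday. For year 63: 63÷12 = 5 r 3, and 3÷4 = 0, so 5+3+0 = 8.
Friday + 8 ≡ Saturday — that's 1863's doomsday.
In January the doomsday date is Jan 3 (1863 is not a leap year).
Jan 25 is 22 days after Jan 3; 22 mod 7 = 1, so Saturday + 1 = Sunday.
4635 mod 7 = 1, so 4635 days after a Sunday is Sunday + 1 = Monday.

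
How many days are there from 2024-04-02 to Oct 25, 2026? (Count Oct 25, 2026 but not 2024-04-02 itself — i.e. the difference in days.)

936

Apr 2, 2024 → Apr 2, 2025: 365 days.
Apr 2, 2025 → Apr 2, 2026: 365 days.
Apr 2, 2026 → May 2, 2026: 30 days (April has 30).
May 2, 2026 → Jun 2, 2026: 31 days (May has 31).
Jun 2, 2026 → Jul 2, 2026: 30 days (June has 30).
Jul 2, 2026 → Aug 2, 2026: 31 days (July has 31).
Aug 2, 2026 → Sep 2, 2026: 31 days (August has 31).
Sep 2, 2026 → Oct 2, 2026: 30 days (September has 30).
Oct 2, 2026 → Oct 25, 2026: 23 days.
Total: 936 days.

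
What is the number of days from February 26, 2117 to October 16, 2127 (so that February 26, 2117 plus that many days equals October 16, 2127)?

3884

Feb 26, 2117 → Feb 26, 2118: 365 days.
Feb 26, 2118 → Feb 26, 2119: 365 days.
Feb 26, 2119 → Feb 26, 2120: 365 days.
Feb 26, 2120 → Feb 26, 2121: 366 days (Feb 29, 2120 is in that span).
Feb 26, 2121 → Feb 26, 2122: 365 days.
Feb 26, 2122 → Feb 26, 2123: 365 days.
Feb 26, 2123 → Feb 26, 2124: 365 days.
Feb 26, 2124 → Feb 26, 2125: 366 days (Feb 29, 2124 is in that span).
Feb 26, 2125 → Feb 26, 2126: 365 days.
Feb 26, 2126 → Feb 26, 2127: 365 days.
Feb 26, 2127 → Mar 26, 2127: 28 days (February has 28).
Mar 26, 2127 → Apr 26, 2127: 31 days (March has 31).
Apr 26, 2127 → May 26, 2127: 30 days (April has 30).
May 26, 2127 → Jun 26, 2127: 31 days (May has 31).
Jun 26, 2127 → Jul 26, 2127: 30 days (June has 30).
Jul 26, 2127 → Aug 26, 2127: 31 days (July has 31).
Aug 26, 2127 → Sep 26, 2127: 31 days (August has 31).
Sep 26, 2127 → Oct 16, 2127: 20 days.
Total: 3884 days.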